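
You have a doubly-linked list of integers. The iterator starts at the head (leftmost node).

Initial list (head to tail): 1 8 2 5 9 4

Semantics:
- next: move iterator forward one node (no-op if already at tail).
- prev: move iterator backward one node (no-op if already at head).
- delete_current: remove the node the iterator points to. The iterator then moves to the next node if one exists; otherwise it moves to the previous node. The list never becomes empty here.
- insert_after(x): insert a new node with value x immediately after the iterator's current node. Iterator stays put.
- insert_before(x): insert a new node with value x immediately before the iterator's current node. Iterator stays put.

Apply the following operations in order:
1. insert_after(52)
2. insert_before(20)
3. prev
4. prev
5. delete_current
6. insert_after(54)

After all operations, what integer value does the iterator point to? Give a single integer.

After 1 (insert_after(52)): list=[1, 52, 8, 2, 5, 9, 4] cursor@1
After 2 (insert_before(20)): list=[20, 1, 52, 8, 2, 5, 9, 4] cursor@1
After 3 (prev): list=[20, 1, 52, 8, 2, 5, 9, 4] cursor@20
After 4 (prev): list=[20, 1, 52, 8, 2, 5, 9, 4] cursor@20
After 5 (delete_current): list=[1, 52, 8, 2, 5, 9, 4] cursor@1
After 6 (insert_after(54)): list=[1, 54, 52, 8, 2, 5, 9, 4] cursor@1

Answer: 1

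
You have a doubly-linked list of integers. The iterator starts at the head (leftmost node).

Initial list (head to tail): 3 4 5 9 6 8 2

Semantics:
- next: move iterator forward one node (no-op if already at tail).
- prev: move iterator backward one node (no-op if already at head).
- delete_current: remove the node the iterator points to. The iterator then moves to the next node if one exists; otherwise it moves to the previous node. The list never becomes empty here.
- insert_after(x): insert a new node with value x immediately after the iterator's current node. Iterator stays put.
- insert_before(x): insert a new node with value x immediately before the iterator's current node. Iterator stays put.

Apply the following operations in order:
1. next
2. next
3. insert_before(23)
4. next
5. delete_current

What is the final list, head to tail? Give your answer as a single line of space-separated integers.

After 1 (next): list=[3, 4, 5, 9, 6, 8, 2] cursor@4
After 2 (next): list=[3, 4, 5, 9, 6, 8, 2] cursor@5
After 3 (insert_before(23)): list=[3, 4, 23, 5, 9, 6, 8, 2] cursor@5
After 4 (next): list=[3, 4, 23, 5, 9, 6, 8, 2] cursor@9
After 5 (delete_current): list=[3, 4, 23, 5, 6, 8, 2] cursor@6

Answer: 3 4 23 5 6 8 2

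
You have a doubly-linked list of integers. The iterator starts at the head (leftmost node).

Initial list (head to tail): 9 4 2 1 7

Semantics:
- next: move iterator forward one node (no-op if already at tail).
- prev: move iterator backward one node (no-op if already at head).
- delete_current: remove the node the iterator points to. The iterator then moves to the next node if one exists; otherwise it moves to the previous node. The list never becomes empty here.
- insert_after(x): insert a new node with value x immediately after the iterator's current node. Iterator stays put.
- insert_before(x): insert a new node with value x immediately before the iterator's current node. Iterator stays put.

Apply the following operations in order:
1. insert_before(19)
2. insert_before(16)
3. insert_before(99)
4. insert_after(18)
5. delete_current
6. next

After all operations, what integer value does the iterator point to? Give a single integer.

Answer: 4

Derivation:
After 1 (insert_before(19)): list=[19, 9, 4, 2, 1, 7] cursor@9
After 2 (insert_before(16)): list=[19, 16, 9, 4, 2, 1, 7] cursor@9
After 3 (insert_before(99)): list=[19, 16, 99, 9, 4, 2, 1, 7] cursor@9
After 4 (insert_after(18)): list=[19, 16, 99, 9, 18, 4, 2, 1, 7] cursor@9
After 5 (delete_current): list=[19, 16, 99, 18, 4, 2, 1, 7] cursor@18
After 6 (next): list=[19, 16, 99, 18, 4, 2, 1, 7] cursor@4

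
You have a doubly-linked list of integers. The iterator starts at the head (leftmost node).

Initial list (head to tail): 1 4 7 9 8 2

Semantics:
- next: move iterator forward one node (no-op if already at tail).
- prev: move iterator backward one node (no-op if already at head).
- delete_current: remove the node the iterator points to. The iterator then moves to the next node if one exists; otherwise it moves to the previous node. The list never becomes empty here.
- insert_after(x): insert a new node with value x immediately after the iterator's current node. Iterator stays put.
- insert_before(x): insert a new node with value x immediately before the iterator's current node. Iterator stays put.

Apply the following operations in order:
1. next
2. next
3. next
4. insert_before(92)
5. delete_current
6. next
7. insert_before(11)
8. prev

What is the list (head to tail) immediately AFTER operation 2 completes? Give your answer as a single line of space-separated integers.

After 1 (next): list=[1, 4, 7, 9, 8, 2] cursor@4
After 2 (next): list=[1, 4, 7, 9, 8, 2] cursor@7

Answer: 1 4 7 9 8 2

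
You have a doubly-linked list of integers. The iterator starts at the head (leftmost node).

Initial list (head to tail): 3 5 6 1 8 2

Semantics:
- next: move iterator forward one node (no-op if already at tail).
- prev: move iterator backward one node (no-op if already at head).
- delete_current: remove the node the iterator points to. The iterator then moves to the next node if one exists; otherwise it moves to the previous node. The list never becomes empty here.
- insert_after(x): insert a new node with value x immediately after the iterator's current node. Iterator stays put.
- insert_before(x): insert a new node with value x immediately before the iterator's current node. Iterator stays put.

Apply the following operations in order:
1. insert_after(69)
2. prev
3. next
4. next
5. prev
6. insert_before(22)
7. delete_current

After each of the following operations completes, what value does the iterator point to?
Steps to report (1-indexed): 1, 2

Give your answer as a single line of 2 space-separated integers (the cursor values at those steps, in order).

Answer: 3 3

Derivation:
After 1 (insert_after(69)): list=[3, 69, 5, 6, 1, 8, 2] cursor@3
After 2 (prev): list=[3, 69, 5, 6, 1, 8, 2] cursor@3
After 3 (next): list=[3, 69, 5, 6, 1, 8, 2] cursor@69
After 4 (next): list=[3, 69, 5, 6, 1, 8, 2] cursor@5
After 5 (prev): list=[3, 69, 5, 6, 1, 8, 2] cursor@69
After 6 (insert_before(22)): list=[3, 22, 69, 5, 6, 1, 8, 2] cursor@69
After 7 (delete_current): list=[3, 22, 5, 6, 1, 8, 2] cursor@5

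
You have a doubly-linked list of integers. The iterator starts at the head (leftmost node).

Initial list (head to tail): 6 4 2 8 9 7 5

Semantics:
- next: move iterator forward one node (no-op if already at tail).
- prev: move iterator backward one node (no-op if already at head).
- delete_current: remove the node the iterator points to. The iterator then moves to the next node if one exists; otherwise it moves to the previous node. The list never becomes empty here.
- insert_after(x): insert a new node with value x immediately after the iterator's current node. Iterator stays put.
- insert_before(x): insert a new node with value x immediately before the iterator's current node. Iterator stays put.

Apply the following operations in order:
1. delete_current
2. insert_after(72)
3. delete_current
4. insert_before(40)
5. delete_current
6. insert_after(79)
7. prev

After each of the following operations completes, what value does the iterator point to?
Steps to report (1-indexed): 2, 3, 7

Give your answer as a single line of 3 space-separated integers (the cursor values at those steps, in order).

Answer: 4 72 40

Derivation:
After 1 (delete_current): list=[4, 2, 8, 9, 7, 5] cursor@4
After 2 (insert_after(72)): list=[4, 72, 2, 8, 9, 7, 5] cursor@4
After 3 (delete_current): list=[72, 2, 8, 9, 7, 5] cursor@72
After 4 (insert_before(40)): list=[40, 72, 2, 8, 9, 7, 5] cursor@72
After 5 (delete_current): list=[40, 2, 8, 9, 7, 5] cursor@2
After 6 (insert_after(79)): list=[40, 2, 79, 8, 9, 7, 5] cursor@2
After 7 (prev): list=[40, 2, 79, 8, 9, 7, 5] cursor@40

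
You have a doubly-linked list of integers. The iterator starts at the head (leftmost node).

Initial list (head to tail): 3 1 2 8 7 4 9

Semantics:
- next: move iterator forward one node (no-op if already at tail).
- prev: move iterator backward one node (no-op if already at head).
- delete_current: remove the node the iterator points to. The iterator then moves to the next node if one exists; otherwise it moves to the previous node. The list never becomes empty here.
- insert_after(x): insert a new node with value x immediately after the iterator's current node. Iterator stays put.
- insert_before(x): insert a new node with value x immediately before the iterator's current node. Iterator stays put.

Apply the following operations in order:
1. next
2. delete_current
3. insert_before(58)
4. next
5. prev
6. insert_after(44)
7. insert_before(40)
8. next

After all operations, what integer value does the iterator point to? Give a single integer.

Answer: 44

Derivation:
After 1 (next): list=[3, 1, 2, 8, 7, 4, 9] cursor@1
After 2 (delete_current): list=[3, 2, 8, 7, 4, 9] cursor@2
After 3 (insert_before(58)): list=[3, 58, 2, 8, 7, 4, 9] cursor@2
After 4 (next): list=[3, 58, 2, 8, 7, 4, 9] cursor@8
After 5 (prev): list=[3, 58, 2, 8, 7, 4, 9] cursor@2
After 6 (insert_after(44)): list=[3, 58, 2, 44, 8, 7, 4, 9] cursor@2
After 7 (insert_before(40)): list=[3, 58, 40, 2, 44, 8, 7, 4, 9] cursor@2
After 8 (next): list=[3, 58, 40, 2, 44, 8, 7, 4, 9] cursor@44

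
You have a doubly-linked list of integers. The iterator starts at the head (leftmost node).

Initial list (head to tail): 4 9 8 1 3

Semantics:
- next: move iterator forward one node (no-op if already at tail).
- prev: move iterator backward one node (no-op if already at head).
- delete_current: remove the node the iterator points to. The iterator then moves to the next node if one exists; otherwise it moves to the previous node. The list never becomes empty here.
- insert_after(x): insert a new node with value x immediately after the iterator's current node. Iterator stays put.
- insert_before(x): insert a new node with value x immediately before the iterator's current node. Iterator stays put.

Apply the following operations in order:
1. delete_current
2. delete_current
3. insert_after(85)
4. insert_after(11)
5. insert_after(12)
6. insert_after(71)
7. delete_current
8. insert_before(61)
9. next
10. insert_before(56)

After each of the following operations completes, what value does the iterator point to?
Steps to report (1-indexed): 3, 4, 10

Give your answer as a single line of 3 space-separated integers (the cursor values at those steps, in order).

After 1 (delete_current): list=[9, 8, 1, 3] cursor@9
After 2 (delete_current): list=[8, 1, 3] cursor@8
After 3 (insert_after(85)): list=[8, 85, 1, 3] cursor@8
After 4 (insert_after(11)): list=[8, 11, 85, 1, 3] cursor@8
After 5 (insert_after(12)): list=[8, 12, 11, 85, 1, 3] cursor@8
After 6 (insert_after(71)): list=[8, 71, 12, 11, 85, 1, 3] cursor@8
After 7 (delete_current): list=[71, 12, 11, 85, 1, 3] cursor@71
After 8 (insert_before(61)): list=[61, 71, 12, 11, 85, 1, 3] cursor@71
After 9 (next): list=[61, 71, 12, 11, 85, 1, 3] cursor@12
After 10 (insert_before(56)): list=[61, 71, 56, 12, 11, 85, 1, 3] cursor@12

Answer: 8 8 12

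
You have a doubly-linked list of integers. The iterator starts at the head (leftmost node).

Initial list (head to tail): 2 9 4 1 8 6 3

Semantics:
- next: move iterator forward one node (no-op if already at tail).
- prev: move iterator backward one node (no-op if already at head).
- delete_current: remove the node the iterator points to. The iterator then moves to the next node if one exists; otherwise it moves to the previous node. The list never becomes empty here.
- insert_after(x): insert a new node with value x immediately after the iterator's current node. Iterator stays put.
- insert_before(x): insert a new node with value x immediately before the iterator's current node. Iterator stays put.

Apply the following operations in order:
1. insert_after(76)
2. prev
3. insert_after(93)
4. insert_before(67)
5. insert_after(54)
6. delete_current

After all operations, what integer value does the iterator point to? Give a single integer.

After 1 (insert_after(76)): list=[2, 76, 9, 4, 1, 8, 6, 3] cursor@2
After 2 (prev): list=[2, 76, 9, 4, 1, 8, 6, 3] cursor@2
After 3 (insert_after(93)): list=[2, 93, 76, 9, 4, 1, 8, 6, 3] cursor@2
After 4 (insert_before(67)): list=[67, 2, 93, 76, 9, 4, 1, 8, 6, 3] cursor@2
After 5 (insert_after(54)): list=[67, 2, 54, 93, 76, 9, 4, 1, 8, 6, 3] cursor@2
After 6 (delete_current): list=[67, 54, 93, 76, 9, 4, 1, 8, 6, 3] cursor@54

Answer: 54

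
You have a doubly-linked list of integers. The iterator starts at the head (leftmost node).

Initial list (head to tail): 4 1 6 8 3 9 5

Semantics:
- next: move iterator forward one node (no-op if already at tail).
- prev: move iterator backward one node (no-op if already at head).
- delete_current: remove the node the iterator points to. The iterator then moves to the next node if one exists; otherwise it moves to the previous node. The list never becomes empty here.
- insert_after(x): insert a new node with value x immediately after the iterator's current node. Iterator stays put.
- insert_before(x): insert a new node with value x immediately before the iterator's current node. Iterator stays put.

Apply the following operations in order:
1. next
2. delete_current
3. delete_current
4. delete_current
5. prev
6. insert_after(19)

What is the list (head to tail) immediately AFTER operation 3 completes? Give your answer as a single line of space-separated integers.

After 1 (next): list=[4, 1, 6, 8, 3, 9, 5] cursor@1
After 2 (delete_current): list=[4, 6, 8, 3, 9, 5] cursor@6
After 3 (delete_current): list=[4, 8, 3, 9, 5] cursor@8

Answer: 4 8 3 9 5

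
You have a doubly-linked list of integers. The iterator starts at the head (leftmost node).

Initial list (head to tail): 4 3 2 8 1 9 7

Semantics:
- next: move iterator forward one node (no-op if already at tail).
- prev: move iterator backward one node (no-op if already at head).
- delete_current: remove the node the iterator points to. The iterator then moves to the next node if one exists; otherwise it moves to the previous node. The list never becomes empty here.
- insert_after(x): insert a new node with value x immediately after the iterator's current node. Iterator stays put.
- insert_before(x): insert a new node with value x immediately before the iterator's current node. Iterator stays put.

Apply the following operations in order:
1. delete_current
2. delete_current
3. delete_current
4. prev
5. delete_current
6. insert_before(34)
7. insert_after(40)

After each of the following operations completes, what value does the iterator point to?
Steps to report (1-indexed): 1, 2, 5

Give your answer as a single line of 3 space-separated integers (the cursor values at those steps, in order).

Answer: 3 2 1

Derivation:
After 1 (delete_current): list=[3, 2, 8, 1, 9, 7] cursor@3
After 2 (delete_current): list=[2, 8, 1, 9, 7] cursor@2
After 3 (delete_current): list=[8, 1, 9, 7] cursor@8
After 4 (prev): list=[8, 1, 9, 7] cursor@8
After 5 (delete_current): list=[1, 9, 7] cursor@1
After 6 (insert_before(34)): list=[34, 1, 9, 7] cursor@1
After 7 (insert_after(40)): list=[34, 1, 40, 9, 7] cursor@1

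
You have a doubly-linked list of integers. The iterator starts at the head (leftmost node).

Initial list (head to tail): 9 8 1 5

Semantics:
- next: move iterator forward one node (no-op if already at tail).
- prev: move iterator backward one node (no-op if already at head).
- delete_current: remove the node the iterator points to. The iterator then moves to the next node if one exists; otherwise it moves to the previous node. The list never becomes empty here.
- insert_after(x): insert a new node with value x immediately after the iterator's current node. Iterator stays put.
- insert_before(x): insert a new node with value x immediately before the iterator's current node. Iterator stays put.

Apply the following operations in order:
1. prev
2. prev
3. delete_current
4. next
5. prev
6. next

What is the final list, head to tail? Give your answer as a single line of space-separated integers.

Answer: 8 1 5

Derivation:
After 1 (prev): list=[9, 8, 1, 5] cursor@9
After 2 (prev): list=[9, 8, 1, 5] cursor@9
After 3 (delete_current): list=[8, 1, 5] cursor@8
After 4 (next): list=[8, 1, 5] cursor@1
After 5 (prev): list=[8, 1, 5] cursor@8
After 6 (next): list=[8, 1, 5] cursor@1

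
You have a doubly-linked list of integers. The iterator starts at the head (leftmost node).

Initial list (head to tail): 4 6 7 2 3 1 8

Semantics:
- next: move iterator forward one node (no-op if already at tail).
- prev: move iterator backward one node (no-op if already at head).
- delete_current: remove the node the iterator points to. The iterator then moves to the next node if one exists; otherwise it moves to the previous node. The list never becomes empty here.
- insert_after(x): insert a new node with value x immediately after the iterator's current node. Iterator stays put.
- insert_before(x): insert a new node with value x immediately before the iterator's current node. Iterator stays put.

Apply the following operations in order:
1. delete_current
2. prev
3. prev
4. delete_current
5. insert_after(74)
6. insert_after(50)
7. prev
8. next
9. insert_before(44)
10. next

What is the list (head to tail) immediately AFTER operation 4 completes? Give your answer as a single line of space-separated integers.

Answer: 7 2 3 1 8

Derivation:
After 1 (delete_current): list=[6, 7, 2, 3, 1, 8] cursor@6
After 2 (prev): list=[6, 7, 2, 3, 1, 8] cursor@6
After 3 (prev): list=[6, 7, 2, 3, 1, 8] cursor@6
After 4 (delete_current): list=[7, 2, 3, 1, 8] cursor@7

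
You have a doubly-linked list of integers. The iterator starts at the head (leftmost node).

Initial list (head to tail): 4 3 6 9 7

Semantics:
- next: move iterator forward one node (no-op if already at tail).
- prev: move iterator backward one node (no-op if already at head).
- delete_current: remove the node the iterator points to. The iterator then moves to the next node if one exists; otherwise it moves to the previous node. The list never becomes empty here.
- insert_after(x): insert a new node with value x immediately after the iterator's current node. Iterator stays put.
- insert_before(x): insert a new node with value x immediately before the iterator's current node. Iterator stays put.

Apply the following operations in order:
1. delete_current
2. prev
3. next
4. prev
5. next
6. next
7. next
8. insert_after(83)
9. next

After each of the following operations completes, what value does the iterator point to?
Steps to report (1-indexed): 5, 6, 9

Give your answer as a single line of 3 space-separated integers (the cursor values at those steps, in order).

Answer: 6 9 83

Derivation:
After 1 (delete_current): list=[3, 6, 9, 7] cursor@3
After 2 (prev): list=[3, 6, 9, 7] cursor@3
After 3 (next): list=[3, 6, 9, 7] cursor@6
After 4 (prev): list=[3, 6, 9, 7] cursor@3
After 5 (next): list=[3, 6, 9, 7] cursor@6
After 6 (next): list=[3, 6, 9, 7] cursor@9
After 7 (next): list=[3, 6, 9, 7] cursor@7
After 8 (insert_after(83)): list=[3, 6, 9, 7, 83] cursor@7
After 9 (next): list=[3, 6, 9, 7, 83] cursor@83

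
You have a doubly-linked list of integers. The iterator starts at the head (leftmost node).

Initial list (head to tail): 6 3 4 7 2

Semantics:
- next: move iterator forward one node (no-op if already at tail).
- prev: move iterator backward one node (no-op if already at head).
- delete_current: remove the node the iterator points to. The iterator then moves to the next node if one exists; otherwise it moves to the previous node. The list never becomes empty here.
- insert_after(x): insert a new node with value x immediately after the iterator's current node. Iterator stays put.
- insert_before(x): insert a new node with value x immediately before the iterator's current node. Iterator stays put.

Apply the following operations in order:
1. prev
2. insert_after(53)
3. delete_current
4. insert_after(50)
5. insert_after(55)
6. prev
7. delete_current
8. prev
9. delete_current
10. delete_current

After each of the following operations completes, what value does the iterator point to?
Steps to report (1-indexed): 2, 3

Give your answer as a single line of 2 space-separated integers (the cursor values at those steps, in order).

Answer: 6 53

Derivation:
After 1 (prev): list=[6, 3, 4, 7, 2] cursor@6
After 2 (insert_after(53)): list=[6, 53, 3, 4, 7, 2] cursor@6
After 3 (delete_current): list=[53, 3, 4, 7, 2] cursor@53
After 4 (insert_after(50)): list=[53, 50, 3, 4, 7, 2] cursor@53
After 5 (insert_after(55)): list=[53, 55, 50, 3, 4, 7, 2] cursor@53
After 6 (prev): list=[53, 55, 50, 3, 4, 7, 2] cursor@53
After 7 (delete_current): list=[55, 50, 3, 4, 7, 2] cursor@55
After 8 (prev): list=[55, 50, 3, 4, 7, 2] cursor@55
After 9 (delete_current): list=[50, 3, 4, 7, 2] cursor@50
After 10 (delete_current): list=[3, 4, 7, 2] cursor@3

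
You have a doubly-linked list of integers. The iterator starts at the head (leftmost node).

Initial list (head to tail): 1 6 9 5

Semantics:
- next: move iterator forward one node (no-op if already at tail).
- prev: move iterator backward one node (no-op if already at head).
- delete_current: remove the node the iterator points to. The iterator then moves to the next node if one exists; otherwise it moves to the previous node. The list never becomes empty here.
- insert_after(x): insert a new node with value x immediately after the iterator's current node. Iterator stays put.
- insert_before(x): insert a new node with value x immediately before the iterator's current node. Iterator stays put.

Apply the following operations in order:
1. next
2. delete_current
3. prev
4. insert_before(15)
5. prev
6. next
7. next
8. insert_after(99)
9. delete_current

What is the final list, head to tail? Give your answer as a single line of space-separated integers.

Answer: 15 1 99 5

Derivation:
After 1 (next): list=[1, 6, 9, 5] cursor@6
After 2 (delete_current): list=[1, 9, 5] cursor@9
After 3 (prev): list=[1, 9, 5] cursor@1
After 4 (insert_before(15)): list=[15, 1, 9, 5] cursor@1
After 5 (prev): list=[15, 1, 9, 5] cursor@15
After 6 (next): list=[15, 1, 9, 5] cursor@1
After 7 (next): list=[15, 1, 9, 5] cursor@9
After 8 (insert_after(99)): list=[15, 1, 9, 99, 5] cursor@9
After 9 (delete_current): list=[15, 1, 99, 5] cursor@99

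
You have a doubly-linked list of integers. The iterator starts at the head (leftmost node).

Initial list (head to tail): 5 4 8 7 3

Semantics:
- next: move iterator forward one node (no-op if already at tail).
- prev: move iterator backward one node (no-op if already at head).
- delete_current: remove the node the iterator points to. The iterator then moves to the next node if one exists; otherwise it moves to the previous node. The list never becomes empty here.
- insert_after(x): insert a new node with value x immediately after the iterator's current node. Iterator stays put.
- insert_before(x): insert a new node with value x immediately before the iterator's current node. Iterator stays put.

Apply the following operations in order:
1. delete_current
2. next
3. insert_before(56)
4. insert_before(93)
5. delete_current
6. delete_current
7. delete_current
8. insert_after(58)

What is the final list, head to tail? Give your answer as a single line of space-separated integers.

After 1 (delete_current): list=[4, 8, 7, 3] cursor@4
After 2 (next): list=[4, 8, 7, 3] cursor@8
After 3 (insert_before(56)): list=[4, 56, 8, 7, 3] cursor@8
After 4 (insert_before(93)): list=[4, 56, 93, 8, 7, 3] cursor@8
After 5 (delete_current): list=[4, 56, 93, 7, 3] cursor@7
After 6 (delete_current): list=[4, 56, 93, 3] cursor@3
After 7 (delete_current): list=[4, 56, 93] cursor@93
After 8 (insert_after(58)): list=[4, 56, 93, 58] cursor@93

Answer: 4 56 93 58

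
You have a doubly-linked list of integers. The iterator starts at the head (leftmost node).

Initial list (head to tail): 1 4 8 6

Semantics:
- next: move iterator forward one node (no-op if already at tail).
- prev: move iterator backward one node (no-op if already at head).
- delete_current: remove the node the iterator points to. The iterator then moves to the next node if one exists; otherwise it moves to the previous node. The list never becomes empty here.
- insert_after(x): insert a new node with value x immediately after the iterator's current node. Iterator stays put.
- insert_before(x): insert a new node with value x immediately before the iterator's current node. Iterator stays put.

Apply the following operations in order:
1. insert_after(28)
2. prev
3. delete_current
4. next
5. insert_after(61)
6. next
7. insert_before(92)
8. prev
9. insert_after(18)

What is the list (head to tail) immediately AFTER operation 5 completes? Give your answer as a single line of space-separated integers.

After 1 (insert_after(28)): list=[1, 28, 4, 8, 6] cursor@1
After 2 (prev): list=[1, 28, 4, 8, 6] cursor@1
After 3 (delete_current): list=[28, 4, 8, 6] cursor@28
After 4 (next): list=[28, 4, 8, 6] cursor@4
After 5 (insert_after(61)): list=[28, 4, 61, 8, 6] cursor@4

Answer: 28 4 61 8 6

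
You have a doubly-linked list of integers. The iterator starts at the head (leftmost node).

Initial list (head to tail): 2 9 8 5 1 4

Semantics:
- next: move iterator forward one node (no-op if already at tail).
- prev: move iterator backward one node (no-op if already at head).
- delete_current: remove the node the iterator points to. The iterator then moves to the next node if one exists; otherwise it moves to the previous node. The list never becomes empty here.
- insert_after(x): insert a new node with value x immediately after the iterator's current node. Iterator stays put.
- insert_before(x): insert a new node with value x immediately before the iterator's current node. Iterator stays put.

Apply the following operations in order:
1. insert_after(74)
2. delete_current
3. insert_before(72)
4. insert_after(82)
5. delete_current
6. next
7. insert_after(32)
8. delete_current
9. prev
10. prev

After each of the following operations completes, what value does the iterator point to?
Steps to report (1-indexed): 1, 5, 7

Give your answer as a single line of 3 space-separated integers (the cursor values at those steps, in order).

Answer: 2 82 9

Derivation:
After 1 (insert_after(74)): list=[2, 74, 9, 8, 5, 1, 4] cursor@2
After 2 (delete_current): list=[74, 9, 8, 5, 1, 4] cursor@74
After 3 (insert_before(72)): list=[72, 74, 9, 8, 5, 1, 4] cursor@74
After 4 (insert_after(82)): list=[72, 74, 82, 9, 8, 5, 1, 4] cursor@74
After 5 (delete_current): list=[72, 82, 9, 8, 5, 1, 4] cursor@82
After 6 (next): list=[72, 82, 9, 8, 5, 1, 4] cursor@9
After 7 (insert_after(32)): list=[72, 82, 9, 32, 8, 5, 1, 4] cursor@9
After 8 (delete_current): list=[72, 82, 32, 8, 5, 1, 4] cursor@32
After 9 (prev): list=[72, 82, 32, 8, 5, 1, 4] cursor@82
After 10 (prev): list=[72, 82, 32, 8, 5, 1, 4] cursor@72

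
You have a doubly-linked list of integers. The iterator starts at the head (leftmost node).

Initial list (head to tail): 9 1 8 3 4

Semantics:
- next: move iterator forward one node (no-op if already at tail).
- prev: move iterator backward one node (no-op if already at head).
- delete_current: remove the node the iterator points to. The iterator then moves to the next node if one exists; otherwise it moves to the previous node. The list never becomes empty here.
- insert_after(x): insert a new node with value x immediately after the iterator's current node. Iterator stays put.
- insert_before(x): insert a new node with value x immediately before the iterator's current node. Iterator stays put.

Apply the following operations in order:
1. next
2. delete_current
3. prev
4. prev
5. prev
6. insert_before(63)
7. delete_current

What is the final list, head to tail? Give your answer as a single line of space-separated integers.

Answer: 63 8 3 4

Derivation:
After 1 (next): list=[9, 1, 8, 3, 4] cursor@1
After 2 (delete_current): list=[9, 8, 3, 4] cursor@8
After 3 (prev): list=[9, 8, 3, 4] cursor@9
After 4 (prev): list=[9, 8, 3, 4] cursor@9
After 5 (prev): list=[9, 8, 3, 4] cursor@9
After 6 (insert_before(63)): list=[63, 9, 8, 3, 4] cursor@9
After 7 (delete_current): list=[63, 8, 3, 4] cursor@8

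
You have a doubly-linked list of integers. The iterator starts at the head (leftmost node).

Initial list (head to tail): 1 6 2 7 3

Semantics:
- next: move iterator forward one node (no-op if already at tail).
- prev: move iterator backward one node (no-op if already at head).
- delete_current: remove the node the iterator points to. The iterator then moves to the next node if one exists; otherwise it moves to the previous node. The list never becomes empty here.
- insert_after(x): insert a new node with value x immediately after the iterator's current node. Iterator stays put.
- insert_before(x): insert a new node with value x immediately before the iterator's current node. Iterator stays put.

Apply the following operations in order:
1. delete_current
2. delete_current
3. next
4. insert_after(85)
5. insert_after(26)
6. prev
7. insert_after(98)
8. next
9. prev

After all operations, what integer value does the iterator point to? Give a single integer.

Answer: 2

Derivation:
After 1 (delete_current): list=[6, 2, 7, 3] cursor@6
After 2 (delete_current): list=[2, 7, 3] cursor@2
After 3 (next): list=[2, 7, 3] cursor@7
After 4 (insert_after(85)): list=[2, 7, 85, 3] cursor@7
After 5 (insert_after(26)): list=[2, 7, 26, 85, 3] cursor@7
After 6 (prev): list=[2, 7, 26, 85, 3] cursor@2
After 7 (insert_after(98)): list=[2, 98, 7, 26, 85, 3] cursor@2
After 8 (next): list=[2, 98, 7, 26, 85, 3] cursor@98
After 9 (prev): list=[2, 98, 7, 26, 85, 3] cursor@2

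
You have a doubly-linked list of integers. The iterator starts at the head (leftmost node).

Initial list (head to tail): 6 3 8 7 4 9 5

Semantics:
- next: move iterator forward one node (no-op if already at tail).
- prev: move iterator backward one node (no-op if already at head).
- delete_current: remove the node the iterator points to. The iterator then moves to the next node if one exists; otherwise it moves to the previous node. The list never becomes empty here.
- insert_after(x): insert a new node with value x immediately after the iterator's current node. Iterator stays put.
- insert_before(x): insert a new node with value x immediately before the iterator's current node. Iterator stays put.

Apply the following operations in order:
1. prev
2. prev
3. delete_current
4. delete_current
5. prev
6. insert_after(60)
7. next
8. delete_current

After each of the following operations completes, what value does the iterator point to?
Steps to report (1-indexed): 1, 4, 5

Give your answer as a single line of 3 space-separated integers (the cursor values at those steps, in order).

After 1 (prev): list=[6, 3, 8, 7, 4, 9, 5] cursor@6
After 2 (prev): list=[6, 3, 8, 7, 4, 9, 5] cursor@6
After 3 (delete_current): list=[3, 8, 7, 4, 9, 5] cursor@3
After 4 (delete_current): list=[8, 7, 4, 9, 5] cursor@8
After 5 (prev): list=[8, 7, 4, 9, 5] cursor@8
After 6 (insert_after(60)): list=[8, 60, 7, 4, 9, 5] cursor@8
After 7 (next): list=[8, 60, 7, 4, 9, 5] cursor@60
After 8 (delete_current): list=[8, 7, 4, 9, 5] cursor@7

Answer: 6 8 8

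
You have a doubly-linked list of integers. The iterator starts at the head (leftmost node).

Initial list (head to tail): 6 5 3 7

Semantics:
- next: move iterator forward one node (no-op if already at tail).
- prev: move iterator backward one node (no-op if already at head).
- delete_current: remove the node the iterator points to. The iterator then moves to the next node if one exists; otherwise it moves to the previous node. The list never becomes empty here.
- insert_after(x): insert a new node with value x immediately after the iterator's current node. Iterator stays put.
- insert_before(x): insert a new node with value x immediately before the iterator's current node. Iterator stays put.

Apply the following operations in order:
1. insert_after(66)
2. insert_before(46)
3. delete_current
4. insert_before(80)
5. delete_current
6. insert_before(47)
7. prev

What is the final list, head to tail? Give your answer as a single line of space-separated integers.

After 1 (insert_after(66)): list=[6, 66, 5, 3, 7] cursor@6
After 2 (insert_before(46)): list=[46, 6, 66, 5, 3, 7] cursor@6
After 3 (delete_current): list=[46, 66, 5, 3, 7] cursor@66
After 4 (insert_before(80)): list=[46, 80, 66, 5, 3, 7] cursor@66
After 5 (delete_current): list=[46, 80, 5, 3, 7] cursor@5
After 6 (insert_before(47)): list=[46, 80, 47, 5, 3, 7] cursor@5
After 7 (prev): list=[46, 80, 47, 5, 3, 7] cursor@47

Answer: 46 80 47 5 3 7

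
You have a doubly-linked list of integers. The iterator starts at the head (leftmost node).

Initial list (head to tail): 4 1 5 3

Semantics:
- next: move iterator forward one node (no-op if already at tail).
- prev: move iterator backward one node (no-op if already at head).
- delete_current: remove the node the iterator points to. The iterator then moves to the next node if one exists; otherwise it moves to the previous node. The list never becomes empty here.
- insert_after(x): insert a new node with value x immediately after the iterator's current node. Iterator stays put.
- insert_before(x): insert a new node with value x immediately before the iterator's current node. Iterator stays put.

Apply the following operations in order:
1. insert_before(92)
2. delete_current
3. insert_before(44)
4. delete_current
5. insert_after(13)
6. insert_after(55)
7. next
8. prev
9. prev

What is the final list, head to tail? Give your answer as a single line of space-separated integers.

After 1 (insert_before(92)): list=[92, 4, 1, 5, 3] cursor@4
After 2 (delete_current): list=[92, 1, 5, 3] cursor@1
After 3 (insert_before(44)): list=[92, 44, 1, 5, 3] cursor@1
After 4 (delete_current): list=[92, 44, 5, 3] cursor@5
After 5 (insert_after(13)): list=[92, 44, 5, 13, 3] cursor@5
After 6 (insert_after(55)): list=[92, 44, 5, 55, 13, 3] cursor@5
After 7 (next): list=[92, 44, 5, 55, 13, 3] cursor@55
After 8 (prev): list=[92, 44, 5, 55, 13, 3] cursor@5
After 9 (prev): list=[92, 44, 5, 55, 13, 3] cursor@44

Answer: 92 44 5 55 13 3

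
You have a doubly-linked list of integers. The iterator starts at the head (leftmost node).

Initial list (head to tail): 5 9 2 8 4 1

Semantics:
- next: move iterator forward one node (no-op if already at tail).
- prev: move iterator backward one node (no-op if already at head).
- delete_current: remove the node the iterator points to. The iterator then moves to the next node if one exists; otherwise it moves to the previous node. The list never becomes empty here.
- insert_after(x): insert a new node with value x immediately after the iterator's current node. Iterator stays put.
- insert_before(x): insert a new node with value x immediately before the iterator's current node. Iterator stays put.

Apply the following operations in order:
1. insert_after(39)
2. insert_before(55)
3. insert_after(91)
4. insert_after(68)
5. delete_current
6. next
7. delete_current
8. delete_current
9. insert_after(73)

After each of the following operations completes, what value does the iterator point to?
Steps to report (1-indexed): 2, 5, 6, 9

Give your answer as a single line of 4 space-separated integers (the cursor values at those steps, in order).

Answer: 5 68 91 9

Derivation:
After 1 (insert_after(39)): list=[5, 39, 9, 2, 8, 4, 1] cursor@5
After 2 (insert_before(55)): list=[55, 5, 39, 9, 2, 8, 4, 1] cursor@5
After 3 (insert_after(91)): list=[55, 5, 91, 39, 9, 2, 8, 4, 1] cursor@5
After 4 (insert_after(68)): list=[55, 5, 68, 91, 39, 9, 2, 8, 4, 1] cursor@5
After 5 (delete_current): list=[55, 68, 91, 39, 9, 2, 8, 4, 1] cursor@68
After 6 (next): list=[55, 68, 91, 39, 9, 2, 8, 4, 1] cursor@91
After 7 (delete_current): list=[55, 68, 39, 9, 2, 8, 4, 1] cursor@39
After 8 (delete_current): list=[55, 68, 9, 2, 8, 4, 1] cursor@9
After 9 (insert_after(73)): list=[55, 68, 9, 73, 2, 8, 4, 1] cursor@9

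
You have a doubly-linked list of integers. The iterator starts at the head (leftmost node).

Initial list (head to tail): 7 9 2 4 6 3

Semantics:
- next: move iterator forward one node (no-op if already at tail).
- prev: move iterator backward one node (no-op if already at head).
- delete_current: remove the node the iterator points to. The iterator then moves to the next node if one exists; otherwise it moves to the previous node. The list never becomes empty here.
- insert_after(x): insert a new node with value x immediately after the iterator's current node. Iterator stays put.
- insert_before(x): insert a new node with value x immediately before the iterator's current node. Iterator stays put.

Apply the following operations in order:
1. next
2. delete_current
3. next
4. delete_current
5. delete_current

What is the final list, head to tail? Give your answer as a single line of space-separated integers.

Answer: 7 2 3

Derivation:
After 1 (next): list=[7, 9, 2, 4, 6, 3] cursor@9
After 2 (delete_current): list=[7, 2, 4, 6, 3] cursor@2
After 3 (next): list=[7, 2, 4, 6, 3] cursor@4
After 4 (delete_current): list=[7, 2, 6, 3] cursor@6
After 5 (delete_current): list=[7, 2, 3] cursor@3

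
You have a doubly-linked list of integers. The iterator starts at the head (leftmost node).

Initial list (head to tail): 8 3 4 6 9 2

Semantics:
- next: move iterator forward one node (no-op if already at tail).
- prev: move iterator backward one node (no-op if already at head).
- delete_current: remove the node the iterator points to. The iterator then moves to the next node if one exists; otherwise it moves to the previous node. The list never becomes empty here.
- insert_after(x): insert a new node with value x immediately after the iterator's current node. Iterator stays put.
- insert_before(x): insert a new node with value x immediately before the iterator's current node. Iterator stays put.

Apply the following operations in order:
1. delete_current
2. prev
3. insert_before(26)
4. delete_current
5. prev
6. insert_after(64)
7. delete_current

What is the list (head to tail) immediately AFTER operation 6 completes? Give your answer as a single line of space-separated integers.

After 1 (delete_current): list=[3, 4, 6, 9, 2] cursor@3
After 2 (prev): list=[3, 4, 6, 9, 2] cursor@3
After 3 (insert_before(26)): list=[26, 3, 4, 6, 9, 2] cursor@3
After 4 (delete_current): list=[26, 4, 6, 9, 2] cursor@4
After 5 (prev): list=[26, 4, 6, 9, 2] cursor@26
After 6 (insert_after(64)): list=[26, 64, 4, 6, 9, 2] cursor@26

Answer: 26 64 4 6 9 2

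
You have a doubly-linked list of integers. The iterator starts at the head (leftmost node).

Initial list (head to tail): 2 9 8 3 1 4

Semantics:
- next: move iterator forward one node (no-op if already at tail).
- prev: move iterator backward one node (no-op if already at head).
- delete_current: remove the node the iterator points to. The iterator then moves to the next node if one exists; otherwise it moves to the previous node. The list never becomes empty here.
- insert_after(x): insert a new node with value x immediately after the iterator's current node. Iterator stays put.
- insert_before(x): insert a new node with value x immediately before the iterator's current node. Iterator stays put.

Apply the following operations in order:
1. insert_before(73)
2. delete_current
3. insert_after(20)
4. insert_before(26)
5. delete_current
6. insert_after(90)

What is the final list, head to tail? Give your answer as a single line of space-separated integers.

After 1 (insert_before(73)): list=[73, 2, 9, 8, 3, 1, 4] cursor@2
After 2 (delete_current): list=[73, 9, 8, 3, 1, 4] cursor@9
After 3 (insert_after(20)): list=[73, 9, 20, 8, 3, 1, 4] cursor@9
After 4 (insert_before(26)): list=[73, 26, 9, 20, 8, 3, 1, 4] cursor@9
After 5 (delete_current): list=[73, 26, 20, 8, 3, 1, 4] cursor@20
After 6 (insert_after(90)): list=[73, 26, 20, 90, 8, 3, 1, 4] cursor@20

Answer: 73 26 20 90 8 3 1 4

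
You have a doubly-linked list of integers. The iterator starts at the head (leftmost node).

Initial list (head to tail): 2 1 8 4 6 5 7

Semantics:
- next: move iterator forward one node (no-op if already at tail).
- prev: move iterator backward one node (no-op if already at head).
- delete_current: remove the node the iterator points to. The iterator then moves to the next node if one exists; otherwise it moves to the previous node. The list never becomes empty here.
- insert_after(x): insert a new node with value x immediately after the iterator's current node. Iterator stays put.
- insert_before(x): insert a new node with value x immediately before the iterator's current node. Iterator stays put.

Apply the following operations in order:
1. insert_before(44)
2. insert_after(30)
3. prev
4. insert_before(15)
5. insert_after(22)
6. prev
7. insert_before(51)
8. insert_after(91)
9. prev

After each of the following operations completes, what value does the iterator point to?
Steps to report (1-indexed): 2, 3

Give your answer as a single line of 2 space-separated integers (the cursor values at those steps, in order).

Answer: 2 44

Derivation:
After 1 (insert_before(44)): list=[44, 2, 1, 8, 4, 6, 5, 7] cursor@2
After 2 (insert_after(30)): list=[44, 2, 30, 1, 8, 4, 6, 5, 7] cursor@2
After 3 (prev): list=[44, 2, 30, 1, 8, 4, 6, 5, 7] cursor@44
After 4 (insert_before(15)): list=[15, 44, 2, 30, 1, 8, 4, 6, 5, 7] cursor@44
After 5 (insert_after(22)): list=[15, 44, 22, 2, 30, 1, 8, 4, 6, 5, 7] cursor@44
After 6 (prev): list=[15, 44, 22, 2, 30, 1, 8, 4, 6, 5, 7] cursor@15
After 7 (insert_before(51)): list=[51, 15, 44, 22, 2, 30, 1, 8, 4, 6, 5, 7] cursor@15
After 8 (insert_after(91)): list=[51, 15, 91, 44, 22, 2, 30, 1, 8, 4, 6, 5, 7] cursor@15
After 9 (prev): list=[51, 15, 91, 44, 22, 2, 30, 1, 8, 4, 6, 5, 7] cursor@51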